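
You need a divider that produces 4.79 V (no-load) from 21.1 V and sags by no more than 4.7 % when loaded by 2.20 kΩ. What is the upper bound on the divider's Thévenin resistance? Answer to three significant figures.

Loading drop = R_th/(R_th + R_L) ≤ 0.0470, so R_th ≤ R_L · ε/(1−ε) = 2.20 kΩ × 0.0470/0.9530 = 108 Ω.

R_th ≤ 108 Ω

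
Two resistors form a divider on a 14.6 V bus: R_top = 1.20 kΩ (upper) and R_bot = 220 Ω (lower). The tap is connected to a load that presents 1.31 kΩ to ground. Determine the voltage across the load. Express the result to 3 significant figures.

V_out ≈ 1.98 V

The load sits in parallel with R_bot: R_bot‖R_L = (220 × 1310) / (220 + 1310) = 188.4 Ω.
V_out = 14.6 × 188.4 / (1200 + 188.4) = 14.6 × 188.4/1388 = 1.98 V.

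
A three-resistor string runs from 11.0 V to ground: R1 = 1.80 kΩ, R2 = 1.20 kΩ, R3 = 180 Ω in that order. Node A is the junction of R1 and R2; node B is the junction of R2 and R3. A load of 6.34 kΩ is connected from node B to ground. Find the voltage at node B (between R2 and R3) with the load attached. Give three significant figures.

At node B, R3 is in parallel with the load: R3‖R_L = 175.0 Ω.
Below node A the resistance is R2 + (R3‖R_L) = 1375 Ω, so V_A = 11.0 × 1375/3175 = 4.764 V.
Then V_B = V_A × (R3‖R_L)/(R2 + R3‖R_L) = 4.764 × 175.0/1375 = 0.606 V.

V ≈ 0.606 V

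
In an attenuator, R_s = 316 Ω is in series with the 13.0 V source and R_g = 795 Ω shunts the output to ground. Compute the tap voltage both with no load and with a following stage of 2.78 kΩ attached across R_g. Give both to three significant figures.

Open-circuit: V = 13.0 × 795/(316 + 795) = 9.30 V.
With the load, R_g becomes R_g‖R_L = 618.2 Ω, so V = 13.0 × 618.2/934.2 = 8.60 V.

Unloaded: 9.30 V; loaded: 8.60 V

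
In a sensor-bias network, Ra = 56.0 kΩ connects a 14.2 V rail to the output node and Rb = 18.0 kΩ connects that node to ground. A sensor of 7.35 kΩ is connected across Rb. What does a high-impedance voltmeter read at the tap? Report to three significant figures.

V_out ≈ 1.21 V

The load sits in parallel with Rb: Rb‖R_L = (18.0 × 7.35) / (18.0 + 7.35) = 5.219 kΩ.
V_out = 14.2 × 5.219 / (56.0 + 5.219) = 14.2 × 5.219/61.22 = 1.21 V.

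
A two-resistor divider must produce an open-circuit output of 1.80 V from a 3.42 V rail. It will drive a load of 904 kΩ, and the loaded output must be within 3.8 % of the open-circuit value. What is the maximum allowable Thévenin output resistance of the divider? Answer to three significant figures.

Loading drop = R_th/(R_th + R_L) ≤ 0.0380, so R_th ≤ R_L · ε/(1−ε) = 904 kΩ × 0.0380/0.9620 = 35.7 kΩ.
(Any R1, R2 with R2/(R1+R2) = 0.526 and R1‖R2 ≤ 35.7 kΩ will meet the spec.)

R_th ≤ 35.7 kΩ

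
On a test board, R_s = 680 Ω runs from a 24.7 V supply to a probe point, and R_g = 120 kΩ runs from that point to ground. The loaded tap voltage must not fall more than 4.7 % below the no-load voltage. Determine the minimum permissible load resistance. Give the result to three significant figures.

Output resistance R_th = R_s‖R_g = (680 × 120000)/120700 = 676.2 Ω.
The fractional drop is R_th/(R_th + R_L); requiring this ≤ 0.0470 gives R_L ≥ R_th(1/0.0470 − 1) = 676.2 × 20.28 = 13.7 kΩ.

R_L(min) ≈ 13.7 kΩ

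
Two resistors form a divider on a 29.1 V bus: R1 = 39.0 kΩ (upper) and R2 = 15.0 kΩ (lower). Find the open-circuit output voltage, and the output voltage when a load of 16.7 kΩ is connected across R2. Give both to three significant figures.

Open-circuit: V = 29.1 × 15.0/(39.0 + 15.0) = 8.08 V.
With the load, R2 becomes R2‖R_L = 7.902 kΩ, so V = 29.1 × 7.902/46.90 = 4.90 V.

Unloaded: 8.08 V; loaded: 4.90 V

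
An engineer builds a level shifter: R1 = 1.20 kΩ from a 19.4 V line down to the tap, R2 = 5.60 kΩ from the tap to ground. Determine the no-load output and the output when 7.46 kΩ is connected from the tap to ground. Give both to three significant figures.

Unloaded: 16.0 V; loaded: 14.1 V

Open-circuit: V = 19.4 × 5.60/(1.20 + 5.60) = 16.0 V.
With the load, R2 becomes R2‖R_L = 3.199 kΩ, so V = 19.4 × 3.199/4.399 = 14.1 V.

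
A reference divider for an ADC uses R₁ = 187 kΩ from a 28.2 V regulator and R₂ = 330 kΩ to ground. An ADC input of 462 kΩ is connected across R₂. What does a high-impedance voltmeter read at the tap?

V_out ≈ 14.3 V

The load sits in parallel with R₂: R₂‖R_L = (330 × 462) / (330 + 462) = 192.5 kΩ.
V_out = 28.2 × 192.5 / (187 + 192.5) = 28.2 × 192.5/379.5 = 14.3 V.
(Unloaded it would have been 18.0 V.)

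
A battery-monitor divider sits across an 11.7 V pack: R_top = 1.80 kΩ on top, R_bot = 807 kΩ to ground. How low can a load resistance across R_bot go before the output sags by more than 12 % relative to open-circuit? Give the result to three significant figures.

Output resistance R_th = R_top‖R_bot = (1.80 × 807)/808.8 = 1.796 kΩ.
The fractional drop is R_th/(R_th + R_L); requiring this ≤ 0.120 gives R_L ≥ R_th(1/0.120 − 1) = 1.796 × 7.333 = 13.2 kΩ.

R_L(min) ≈ 13.2 kΩ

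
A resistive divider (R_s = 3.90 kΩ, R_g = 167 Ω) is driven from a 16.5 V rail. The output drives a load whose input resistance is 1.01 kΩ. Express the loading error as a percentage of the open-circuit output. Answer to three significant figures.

Unloaded V = 16.5 × 167/4067 = 0.67753 V.
Loaded: R_g‖R_L = 143.3 Ω, giving V = 16.5 × 143.3/4043 = 0.58480 V.
Drop = (0.67753 − 0.58480) / 0.67753 = 13.7 %.

13.7 %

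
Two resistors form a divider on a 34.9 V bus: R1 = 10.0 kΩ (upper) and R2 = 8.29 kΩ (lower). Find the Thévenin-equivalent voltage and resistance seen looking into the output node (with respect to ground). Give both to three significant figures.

V_th = 15.8 V, R_th = 4.53 kΩ

V_th is the open-circuit tap voltage: 34.9 × 8.29/(10.0 + 8.29) = 15.8 V.
With the supply zeroed, R1 and R2 appear in parallel from the tap: R_th = R1‖R2 = (10.0 × 8.29)/18.29 = 4.53 kΩ.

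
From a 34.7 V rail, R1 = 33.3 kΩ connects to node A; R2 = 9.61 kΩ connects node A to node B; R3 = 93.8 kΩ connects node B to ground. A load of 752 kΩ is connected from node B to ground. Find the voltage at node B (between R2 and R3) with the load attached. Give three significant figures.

At node B, R3 is in parallel with the load: R3‖R_L = 83.40 kΩ.
Below node A the resistance is R2 + (R3‖R_L) = 93.01 kΩ, so V_A = 34.7 × 93.01/126.3 = 25.55 V.
Then V_B = V_A × (R3‖R_L)/(R2 + R3‖R_L) = 25.55 × 83.40/93.01 = 22.9 V.

V ≈ 22.9 V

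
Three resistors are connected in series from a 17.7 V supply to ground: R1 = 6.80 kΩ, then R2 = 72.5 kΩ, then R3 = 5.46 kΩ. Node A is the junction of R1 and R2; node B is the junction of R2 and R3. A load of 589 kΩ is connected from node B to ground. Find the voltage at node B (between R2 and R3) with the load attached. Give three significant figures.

V ≈ 1.13 V

At node B, R3 is in parallel with the load: R3‖R_L = 5.410 kΩ.
Below node A the resistance is R2 + (R3‖R_L) = 77.91 kΩ, so V_A = 17.7 × 77.91/84.71 = 16.28 V.
Then V_B = V_A × (R3‖R_L)/(R2 + R3‖R_L) = 16.28 × 5.410/77.91 = 1.13 V.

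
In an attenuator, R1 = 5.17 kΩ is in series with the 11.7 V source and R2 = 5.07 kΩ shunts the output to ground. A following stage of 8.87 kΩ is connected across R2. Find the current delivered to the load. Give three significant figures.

R2‖R_L = 3.226 kΩ; V_out = 11.7 × 3.226/8.396 = 4.496 V.
I_L = V_out / R_L = 4.496 / 8.87 kΩ = 0.507 mA.

I_L ≈ 0.507 mA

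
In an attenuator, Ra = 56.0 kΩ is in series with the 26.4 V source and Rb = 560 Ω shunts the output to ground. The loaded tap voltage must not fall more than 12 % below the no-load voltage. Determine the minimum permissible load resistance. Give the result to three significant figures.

R_L(min) ≈ 4.07 kΩ

Output resistance R_th = Ra‖Rb = (56000 × 560)/56560 = 554.5 Ω.
The fractional drop is R_th/(R_th + R_L); requiring this ≤ 0.120 gives R_L ≥ R_th(1/0.120 − 1) = 554.5 × 7.333 = 4.07 kΩ.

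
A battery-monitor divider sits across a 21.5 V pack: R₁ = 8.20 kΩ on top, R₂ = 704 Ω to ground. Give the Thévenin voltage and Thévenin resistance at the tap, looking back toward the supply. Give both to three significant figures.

V_th = 1.70 V, R_th = 648 Ω

V_th is the open-circuit tap voltage: 21.5 × 704/(8200 + 704) = 1.70 V.
With the supply zeroed, R₁ and R₂ appear in parallel from the tap: R_th = R₁‖R₂ = (8200 × 704)/8904 = 648 Ω.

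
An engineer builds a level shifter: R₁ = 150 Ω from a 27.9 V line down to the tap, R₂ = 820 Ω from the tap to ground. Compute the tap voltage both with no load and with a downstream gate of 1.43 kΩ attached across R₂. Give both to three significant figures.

Unloaded: 23.6 V; loaded: 21.7 V

Open-circuit: V = 27.9 × 820/(150 + 820) = 23.6 V.
With the load, R₂ becomes R₂‖R_L = 521.2 Ω, so V = 27.9 × 521.2/671.2 = 21.7 V.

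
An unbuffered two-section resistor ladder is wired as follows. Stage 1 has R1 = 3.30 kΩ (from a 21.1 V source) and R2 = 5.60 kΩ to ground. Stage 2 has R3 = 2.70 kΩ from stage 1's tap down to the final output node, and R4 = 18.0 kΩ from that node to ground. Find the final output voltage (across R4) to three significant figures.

Stage 2 presents R3+R4 = 20.70 kΩ as a load on stage 1's tap.
Stage 1's lower leg becomes R2‖(R3+R4) = 4.408 kΩ, so V_mid = 21.1 × 4.408/7.708 = 12.07 V.
Stage 2 is itself unloaded: V_out = V_mid × R4/(R3+R4) = 12.07 × 18.0/20.70 = 10.5 V.

V_out ≈ 10.5 V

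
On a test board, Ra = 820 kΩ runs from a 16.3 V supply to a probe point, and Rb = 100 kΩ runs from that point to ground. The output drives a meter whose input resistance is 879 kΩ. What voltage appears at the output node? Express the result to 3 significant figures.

The load sits in parallel with Rb: Rb‖R_L = (100 × 879) / (100 + 879) = 89.79 kΩ.
V_out = 16.3 × 89.79 / (820 + 89.79) = 16.3 × 89.79/909.8 = 1.61 V.
(Unloaded it would have been 1.77 V.)

V_out ≈ 1.61 V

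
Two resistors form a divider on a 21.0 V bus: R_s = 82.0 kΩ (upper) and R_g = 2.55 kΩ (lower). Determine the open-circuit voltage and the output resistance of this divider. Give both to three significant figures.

V_th is the open-circuit tap voltage: 21.0 × 2.55/(82.0 + 2.55) = 0.633 V.
With the supply zeroed, R_s and R_g appear in parallel from the tap: R_th = R_s‖R_g = (82.0 × 2.55)/84.55 = 2.47 kΩ.

V_th = 0.633 V, R_th = 2.47 kΩ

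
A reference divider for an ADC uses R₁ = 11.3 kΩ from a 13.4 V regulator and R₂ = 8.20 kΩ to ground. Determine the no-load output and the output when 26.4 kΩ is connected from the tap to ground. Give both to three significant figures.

Unloaded: 5.63 V; loaded: 4.78 V

Open-circuit: V = 13.4 × 8.20/(11.3 + 8.20) = 5.63 V.
With the load, R₂ becomes R₂‖R_L = 6.257 kΩ, so V = 13.4 × 6.257/17.56 = 4.78 V.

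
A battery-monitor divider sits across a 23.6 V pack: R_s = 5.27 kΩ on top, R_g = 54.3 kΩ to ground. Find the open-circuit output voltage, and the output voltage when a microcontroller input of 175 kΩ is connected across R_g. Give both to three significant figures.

Unloaded: 21.5 V; loaded: 20.9 V

Open-circuit: V = 23.6 × 54.3/(5.27 + 54.3) = 21.5 V.
With the load, R_g becomes R_g‖R_L = 41.44 kΩ, so V = 23.6 × 41.44/46.71 = 20.9 V.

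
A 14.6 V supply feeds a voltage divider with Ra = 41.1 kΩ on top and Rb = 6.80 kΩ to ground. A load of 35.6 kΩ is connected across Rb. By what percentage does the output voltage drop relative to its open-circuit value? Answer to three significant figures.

The divider's output (Thévenin) resistance is Ra‖Rb = 5.835 kΩ.
Fractional drop under load = R_th/(R_th + R_L) = 5.835 / (5.835 + 35.6) = 0.1408.
So the output falls by 14.1 %.

14.1 %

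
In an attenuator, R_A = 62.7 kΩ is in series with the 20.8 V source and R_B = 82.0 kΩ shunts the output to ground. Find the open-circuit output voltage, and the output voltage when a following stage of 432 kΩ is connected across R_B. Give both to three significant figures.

Open-circuit: V = 20.8 × 82.0/(62.7 + 82.0) = 11.8 V.
With the load, R_B becomes R_B‖R_L = 68.92 kΩ, so V = 20.8 × 68.92/131.6 = 10.9 V.

Unloaded: 11.8 V; loaded: 10.9 V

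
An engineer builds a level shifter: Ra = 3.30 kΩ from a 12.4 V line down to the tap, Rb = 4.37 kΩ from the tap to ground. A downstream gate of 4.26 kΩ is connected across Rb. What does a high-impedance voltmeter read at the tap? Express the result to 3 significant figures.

V_out ≈ 4.90 V

The load sits in parallel with Rb: Rb‖R_L = (4.37 × 4.26) / (4.37 + 4.26) = 2.157 kΩ.
V_out = 12.4 × 2.157 / (3.30 + 2.157) = 12.4 × 2.157/5.457 = 4.90 V.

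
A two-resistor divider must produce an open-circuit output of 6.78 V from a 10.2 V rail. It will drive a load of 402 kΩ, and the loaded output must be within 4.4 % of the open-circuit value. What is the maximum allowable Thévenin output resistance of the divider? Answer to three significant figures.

R_th ≤ 18.5 kΩ

Loading drop = R_th/(R_th + R_L) ≤ 0.0440, so R_th ≤ R_L · ε/(1−ε) = 402 kΩ × 0.0440/0.9560 = 18.5 kΩ.
(Any R1, R2 with R2/(R1+R2) = 0.665 and R1‖R2 ≤ 18.5 kΩ will meet the spec.)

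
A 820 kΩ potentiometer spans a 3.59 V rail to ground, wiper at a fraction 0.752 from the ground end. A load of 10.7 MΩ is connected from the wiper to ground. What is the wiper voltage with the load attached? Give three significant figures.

V ≈ 2.66 V

The wiper splits the pot into (1−α)R = 203.4 kΩ above and αR = 616.6 kΩ below.
Lower section ‖ load = 583.0 kΩ.
V_wiper = 3.59 × 583.0/(203.4 + 583.0) = 2.66 V.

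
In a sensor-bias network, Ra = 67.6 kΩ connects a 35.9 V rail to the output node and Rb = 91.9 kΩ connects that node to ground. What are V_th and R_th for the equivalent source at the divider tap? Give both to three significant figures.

V_th is the open-circuit tap voltage: 35.9 × 91.9/(67.6 + 91.9) = 20.7 V.
With the supply zeroed, Ra and Rb appear in parallel from the tap: R_th = Ra‖Rb = (67.6 × 91.9)/159.5 = 38.9 kΩ.

V_th = 20.7 V, R_th = 38.9 kΩ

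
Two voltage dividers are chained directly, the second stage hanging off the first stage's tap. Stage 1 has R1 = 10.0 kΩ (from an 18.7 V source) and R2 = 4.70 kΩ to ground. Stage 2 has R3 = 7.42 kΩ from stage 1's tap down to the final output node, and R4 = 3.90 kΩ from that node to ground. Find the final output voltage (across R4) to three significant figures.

Stage 2 presents R3+R4 = 11.32 kΩ as a load on stage 1's tap.
Stage 1's lower leg becomes R2‖(R3+R4) = 3.321 kΩ, so V_mid = 18.7 × 3.321/13.32 = 4.662 V.
Stage 2 is itself unloaded: V_out = V_mid × R4/(R3+R4) = 4.662 × 3.90/11.32 = 1.61 V.

V_out ≈ 1.61 V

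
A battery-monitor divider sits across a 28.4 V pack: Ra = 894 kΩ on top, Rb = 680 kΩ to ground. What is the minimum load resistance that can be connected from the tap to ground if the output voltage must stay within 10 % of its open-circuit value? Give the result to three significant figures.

R_L(min) ≈ 3.48 MΩ

Output resistance R_th = Ra‖Rb = (894 × 680)/1574 = 386.2 kΩ.
The fractional drop is R_th/(R_th + R_L); requiring this ≤ 0.100 gives R_L ≥ R_th(1/0.100 − 1) = 386.2 × 9.000 = 3.48 MΩ.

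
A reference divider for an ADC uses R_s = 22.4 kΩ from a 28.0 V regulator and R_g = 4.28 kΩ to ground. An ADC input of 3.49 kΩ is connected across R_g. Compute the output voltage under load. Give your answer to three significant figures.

V_out ≈ 2.21 V

The load sits in parallel with R_g: R_g‖R_L = (4.28 × 3.49) / (4.28 + 3.49) = 1.922 kΩ.
V_out = 28.0 × 1.922 / (22.4 + 1.922) = 28.0 × 1.922/24.32 = 2.21 V.
(Unloaded it would have been 4.49 V.)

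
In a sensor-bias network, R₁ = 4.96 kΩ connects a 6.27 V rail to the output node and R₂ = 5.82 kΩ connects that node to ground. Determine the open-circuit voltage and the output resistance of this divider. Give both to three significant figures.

V_th = 3.39 V, R_th = 2.68 kΩ

V_th is the open-circuit tap voltage: 6.27 × 5.82/(4.96 + 5.82) = 3.39 V.
With the supply zeroed, R₁ and R₂ appear in parallel from the tap: R_th = R₁‖R₂ = (4.96 × 5.82)/10.78 = 2.68 kΩ.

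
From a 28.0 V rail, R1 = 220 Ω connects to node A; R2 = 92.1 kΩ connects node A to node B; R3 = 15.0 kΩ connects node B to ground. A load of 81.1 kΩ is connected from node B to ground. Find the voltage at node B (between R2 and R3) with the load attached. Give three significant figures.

V ≈ 3.38 V

At node B, R3 is in parallel with the load: R3‖R_L = 12660 Ω.
Below node A the resistance is R2 + (R3‖R_L) = 104800 Ω, so V_A = 28.0 × 104800/105000 = 27.94 V.
Then V_B = V_A × (R3‖R_L)/(R2 + R3‖R_L) = 27.94 × 12660/104800 = 3.38 V.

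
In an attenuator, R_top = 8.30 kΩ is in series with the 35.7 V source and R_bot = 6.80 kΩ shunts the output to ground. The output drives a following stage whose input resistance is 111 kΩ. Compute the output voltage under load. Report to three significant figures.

V_out ≈ 15.6 V

The load sits in parallel with R_bot: R_bot‖R_L = (6.80 × 111) / (6.80 + 111) = 6.407 kΩ.
V_out = 35.7 × 6.407 / (8.30 + 6.407) = 35.7 × 6.407/14.71 = 15.6 V.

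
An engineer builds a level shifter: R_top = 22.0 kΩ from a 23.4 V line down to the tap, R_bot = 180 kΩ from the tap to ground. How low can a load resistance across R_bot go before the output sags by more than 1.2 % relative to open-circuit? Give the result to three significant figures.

Output resistance R_th = R_top‖R_bot = (22.0 × 180)/202.0 = 19.60 kΩ.
The fractional drop is R_th/(R_th + R_L); requiring this ≤ 0.0120 gives R_L ≥ R_th(1/0.0120 − 1) = 19.60 × 82.33 = 1.61 MΩ.

R_L(min) ≈ 1.61 MΩ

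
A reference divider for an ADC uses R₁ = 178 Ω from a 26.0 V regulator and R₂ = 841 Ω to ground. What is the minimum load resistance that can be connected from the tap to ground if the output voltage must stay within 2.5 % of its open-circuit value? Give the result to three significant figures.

R_L(min) ≈ 5.73 kΩ

Output resistance R_th = R₁‖R₂ = (178 × 841)/1019 = 146.9 Ω.
The fractional drop is R_th/(R_th + R_L); requiring this ≤ 0.0250 gives R_L ≥ R_th(1/0.0250 − 1) = 146.9 × 39.00 = 5.73 kΩ.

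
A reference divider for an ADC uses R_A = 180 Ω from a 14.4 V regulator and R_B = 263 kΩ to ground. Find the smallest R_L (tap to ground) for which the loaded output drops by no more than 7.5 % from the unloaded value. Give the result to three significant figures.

R_L(min) ≈ 2.22 kΩ

Output resistance R_th = R_A‖R_B = (180 × 263000)/263200 = 179.9 Ω.
The fractional drop is R_th/(R_th + R_L); requiring this ≤ 0.0750 gives R_L ≥ R_th(1/0.0750 − 1) = 179.9 × 12.33 = 2.22 kΩ.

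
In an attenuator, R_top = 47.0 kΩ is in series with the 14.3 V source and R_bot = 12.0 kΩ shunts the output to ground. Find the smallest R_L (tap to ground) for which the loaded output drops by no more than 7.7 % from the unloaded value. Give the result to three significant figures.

R_L(min) ≈ 115 kΩ

Output resistance R_th = R_top‖R_bot = (47.0 × 12.0)/59.00 = 9.559 kΩ.
The fractional drop is R_th/(R_th + R_L); requiring this ≤ 0.0770 gives R_L ≥ R_th(1/0.0770 − 1) = 9.559 × 11.99 = 115 kΩ.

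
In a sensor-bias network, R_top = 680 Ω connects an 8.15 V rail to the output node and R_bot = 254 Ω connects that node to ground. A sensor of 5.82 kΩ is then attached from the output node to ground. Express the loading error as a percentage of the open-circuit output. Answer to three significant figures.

The divider's output (Thévenin) resistance is R_top‖R_bot = 184.9 Ω.
Fractional drop under load = R_th/(R_th + R_L) = 184.9 / (184.9 + 5820) = 0.03080.
So the output falls by 3.08 %.

3.08 %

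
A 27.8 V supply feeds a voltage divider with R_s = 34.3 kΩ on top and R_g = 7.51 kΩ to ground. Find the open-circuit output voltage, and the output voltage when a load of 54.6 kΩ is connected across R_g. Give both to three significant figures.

Open-circuit: V = 27.8 × 7.51/(34.3 + 7.51) = 4.99 V.
With the load, R_g becomes R_g‖R_L = 6.602 kΩ, so V = 27.8 × 6.602/40.90 = 4.49 V.

Unloaded: 4.99 V; loaded: 4.49 V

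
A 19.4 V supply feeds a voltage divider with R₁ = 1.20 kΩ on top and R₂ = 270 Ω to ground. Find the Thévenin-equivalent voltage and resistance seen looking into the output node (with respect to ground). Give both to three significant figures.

V_th is the open-circuit tap voltage: 19.4 × 270/(1200 + 270) = 3.56 V.
With the supply zeroed, R₁ and R₂ appear in parallel from the tap: R_th = R₁‖R₂ = (1200 × 270)/1470 = 220 Ω.

V_th = 3.56 V, R_th = 220 Ω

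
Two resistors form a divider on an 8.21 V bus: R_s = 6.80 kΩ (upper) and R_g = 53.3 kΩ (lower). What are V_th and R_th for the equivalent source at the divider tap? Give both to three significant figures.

V_th = 7.28 V, R_th = 6.03 kΩ

V_th is the open-circuit tap voltage: 8.21 × 53.3/(6.80 + 53.3) = 7.28 V.
With the supply zeroed, R_s and R_g appear in parallel from the tap: R_th = R_s‖R_g = (6.80 × 53.3)/60.10 = 6.03 kΩ.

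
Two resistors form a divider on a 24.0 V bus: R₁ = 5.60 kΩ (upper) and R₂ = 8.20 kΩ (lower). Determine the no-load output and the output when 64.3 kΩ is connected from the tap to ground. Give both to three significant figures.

Open-circuit: V = 24.0 × 8.20/(5.60 + 8.20) = 14.3 V.
With the load, R₂ becomes R₂‖R_L = 7.273 kΩ, so V = 24.0 × 7.273/12.87 = 13.6 V.

Unloaded: 14.3 V; loaded: 13.6 V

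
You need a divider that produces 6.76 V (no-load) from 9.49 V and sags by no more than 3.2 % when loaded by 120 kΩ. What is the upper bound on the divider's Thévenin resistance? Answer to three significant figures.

R_th ≤ 3.97 kΩ

Loading drop = R_th/(R_th + R_L) ≤ 0.0320, so R_th ≤ R_L · ε/(1−ε) = 120 kΩ × 0.0320/0.9680 = 3.97 kΩ.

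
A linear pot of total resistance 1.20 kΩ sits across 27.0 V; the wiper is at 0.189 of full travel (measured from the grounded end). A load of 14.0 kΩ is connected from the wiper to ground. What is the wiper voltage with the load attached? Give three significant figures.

The wiper splits the pot into (1−α)R = 973.2 Ω above and αR = 226.8 Ω below.
Lower section ‖ load = 223.2 Ω.
V_wiper = 27.0 × 223.2/(973.2 + 223.2) = 5.04 V.

V ≈ 5.04 V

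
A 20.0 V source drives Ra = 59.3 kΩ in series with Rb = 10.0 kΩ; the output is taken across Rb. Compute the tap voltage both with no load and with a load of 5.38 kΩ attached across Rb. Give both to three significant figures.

Open-circuit: V = 20.0 × 10.0/(59.3 + 10.0) = 2.89 V.
With the load, Rb becomes Rb‖R_L = 3.498 kΩ, so V = 20.0 × 3.498/62.80 = 1.11 V.

Unloaded: 2.89 V; loaded: 1.11 V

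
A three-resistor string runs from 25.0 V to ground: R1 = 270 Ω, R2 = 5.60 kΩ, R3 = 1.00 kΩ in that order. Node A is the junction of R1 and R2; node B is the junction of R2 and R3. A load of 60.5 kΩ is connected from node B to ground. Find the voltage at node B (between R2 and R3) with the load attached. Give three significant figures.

V ≈ 3.59 V

At node B, R3 is in parallel with the load: R3‖R_L = 983.7 Ω.
Below node A the resistance is R2 + (R3‖R_L) = 6584 Ω, so V_A = 25.0 × 6584/6854 = 24.02 V.
Then V_B = V_A × (R3‖R_L)/(R2 + R3‖R_L) = 24.02 × 983.7/6584 = 3.59 V.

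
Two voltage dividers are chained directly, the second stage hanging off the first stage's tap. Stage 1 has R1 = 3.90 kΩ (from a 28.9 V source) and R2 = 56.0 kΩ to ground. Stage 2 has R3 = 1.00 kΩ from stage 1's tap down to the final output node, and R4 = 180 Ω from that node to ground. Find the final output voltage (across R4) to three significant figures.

V_out ≈ 1.01 V

Stage 2 presents R3+R4 = 1180 Ω as a load on stage 1's tap.
Stage 1's lower leg becomes R2‖(R3+R4) = 1156 Ω, so V_mid = 28.9 × 1156/5056 = 6.606 V.
Stage 2 is itself unloaded: V_out = V_mid × R4/(R3+R4) = 6.606 × 180/1180 = 1.01 V.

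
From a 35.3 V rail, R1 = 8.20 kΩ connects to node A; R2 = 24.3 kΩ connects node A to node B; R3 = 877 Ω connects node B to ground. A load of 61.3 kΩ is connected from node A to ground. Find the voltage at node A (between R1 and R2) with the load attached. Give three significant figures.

Below node A the series string R2+R3 = 25180 Ω sits in parallel with the 61300 Ω load: 17850 Ω.
V_A = 35.3 × 17850/(8200 + 17850) = 24.2 V.

V ≈ 24.2 V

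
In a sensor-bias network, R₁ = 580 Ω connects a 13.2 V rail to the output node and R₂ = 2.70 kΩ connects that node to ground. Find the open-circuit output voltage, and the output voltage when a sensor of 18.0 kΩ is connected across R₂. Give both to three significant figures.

Unloaded: 10.9 V; loaded: 10.6 V

Open-circuit: V = 13.2 × 2700/(580 + 2700) = 10.9 V.
With the load, R₂ becomes R₂‖R_L = 2348 Ω, so V = 13.2 × 2348/2928 = 10.6 V.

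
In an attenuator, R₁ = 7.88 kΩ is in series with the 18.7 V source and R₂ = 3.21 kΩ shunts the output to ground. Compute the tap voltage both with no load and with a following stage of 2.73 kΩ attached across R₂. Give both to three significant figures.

Unloaded: 5.41 V; loaded: 2.95 V

Open-circuit: V = 18.7 × 3.21/(7.88 + 3.21) = 5.41 V.
With the load, R₂ becomes R₂‖R_L = 1.475 kΩ, so V = 18.7 × 1.475/9.355 = 2.95 V.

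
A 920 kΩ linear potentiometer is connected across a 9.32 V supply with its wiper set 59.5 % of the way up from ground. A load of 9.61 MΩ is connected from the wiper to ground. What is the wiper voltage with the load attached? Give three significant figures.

The wiper splits the pot into (1−α)R = 372.6 kΩ above and αR = 547.4 kΩ below.
Lower section ‖ load = 517.9 kΩ.
V_wiper = 9.32 × 517.9/(372.6 + 517.9) = 5.42 V.

V ≈ 5.42 V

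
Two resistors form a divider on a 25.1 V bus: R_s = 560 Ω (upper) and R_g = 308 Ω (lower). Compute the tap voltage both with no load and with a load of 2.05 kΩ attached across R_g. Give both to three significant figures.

Open-circuit: V = 25.1 × 308/(560 + 308) = 8.91 V.
With the load, R_g becomes R_g‖R_L = 267.8 Ω, so V = 25.1 × 267.8/827.8 = 8.12 V.

Unloaded: 8.91 V; loaded: 8.12 V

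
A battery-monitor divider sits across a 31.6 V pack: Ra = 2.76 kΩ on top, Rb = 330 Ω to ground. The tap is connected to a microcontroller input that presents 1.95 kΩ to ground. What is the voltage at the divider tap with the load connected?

V_out ≈ 2.93 V

The load sits in parallel with Rb: Rb‖R_L = (330 × 1950) / (330 + 1950) = 282.2 Ω.
V_out = 31.6 × 282.2 / (2760 + 282.2) = 31.6 × 282.2/3042 = 2.93 V.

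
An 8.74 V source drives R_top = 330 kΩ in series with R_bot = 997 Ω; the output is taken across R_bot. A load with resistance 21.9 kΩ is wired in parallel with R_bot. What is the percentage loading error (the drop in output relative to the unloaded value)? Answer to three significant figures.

The divider's output (Thévenin) resistance is R_top‖R_bot = 994.0 Ω.
Fractional drop under load = R_th/(R_th + R_L) = 994.0 / (994.0 + 21900) = 0.04342.
So the output falls by 4.34 %.

4.34 %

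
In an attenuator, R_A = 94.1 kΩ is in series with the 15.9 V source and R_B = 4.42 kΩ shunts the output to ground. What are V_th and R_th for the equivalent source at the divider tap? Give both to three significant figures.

V_th = 0.713 V, R_th = 4.22 kΩ

V_th is the open-circuit tap voltage: 15.9 × 4.42/(94.1 + 4.42) = 0.713 V.
With the supply zeroed, R_A and R_B appear in parallel from the tap: R_th = R_A‖R_B = (94.1 × 4.42)/98.52 = 4.22 kΩ.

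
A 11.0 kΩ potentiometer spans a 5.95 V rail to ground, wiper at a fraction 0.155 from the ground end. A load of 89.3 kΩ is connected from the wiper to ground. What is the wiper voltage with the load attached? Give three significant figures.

The wiper splits the pot into (1−α)R = 9.295 kΩ above and αR = 1.705 kΩ below.
Lower section ‖ load = 1.673 kΩ.
V_wiper = 5.95 × 1.673/(9.295 + 1.673) = 0.908 V.

V ≈ 0.908 V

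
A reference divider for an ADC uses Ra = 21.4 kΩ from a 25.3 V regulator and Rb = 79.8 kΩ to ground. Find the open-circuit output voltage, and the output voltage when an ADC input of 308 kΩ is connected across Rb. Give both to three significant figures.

Open-circuit: V = 25.3 × 79.8/(21.4 + 79.8) = 19.9 V.
With the load, Rb becomes Rb‖R_L = 63.38 kΩ, so V = 25.3 × 63.38/84.78 = 18.9 V.

Unloaded: 19.9 V; loaded: 18.9 V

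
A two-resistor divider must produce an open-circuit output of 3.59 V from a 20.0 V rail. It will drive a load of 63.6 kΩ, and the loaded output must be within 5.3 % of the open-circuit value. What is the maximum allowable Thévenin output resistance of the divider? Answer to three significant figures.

R_th ≤ 3.56 kΩ

Loading drop = R_th/(R_th + R_L) ≤ 0.0530, so R_th ≤ R_L · ε/(1−ε) = 63.6 kΩ × 0.0530/0.9470 = 3.56 kΩ.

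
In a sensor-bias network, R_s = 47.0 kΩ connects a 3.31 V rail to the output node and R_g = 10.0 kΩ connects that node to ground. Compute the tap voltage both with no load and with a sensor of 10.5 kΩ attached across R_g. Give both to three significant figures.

Open-circuit: V = 3.31 × 10.0/(47.0 + 10.0) = 0.581 V.
With the load, R_g becomes R_g‖R_L = 5.122 kΩ, so V = 3.31 × 5.122/52.12 = 0.325 V.

Unloaded: 0.581 V; loaded: 0.325 V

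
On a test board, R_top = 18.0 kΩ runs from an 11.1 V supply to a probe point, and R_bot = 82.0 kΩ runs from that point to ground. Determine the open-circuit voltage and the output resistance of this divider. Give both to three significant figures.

V_th is the open-circuit tap voltage: 11.1 × 82.0/(18.0 + 82.0) = 9.10 V.
With the supply zeroed, R_top and R_bot appear in parallel from the tap: R_th = R_top‖R_bot = (18.0 × 82.0)/100.0 = 14.8 kΩ.

V_th = 9.10 V, R_th = 14.8 kΩ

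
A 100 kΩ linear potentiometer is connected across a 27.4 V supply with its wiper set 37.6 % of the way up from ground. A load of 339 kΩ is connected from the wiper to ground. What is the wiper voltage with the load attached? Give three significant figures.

V ≈ 9.64 V

The wiper splits the pot into (1−α)R = 62.40 kΩ above and αR = 37.60 kΩ below.
Lower section ‖ load = 33.85 kΩ.
V_wiper = 27.4 × 33.85/(62.40 + 33.85) = 9.64 V.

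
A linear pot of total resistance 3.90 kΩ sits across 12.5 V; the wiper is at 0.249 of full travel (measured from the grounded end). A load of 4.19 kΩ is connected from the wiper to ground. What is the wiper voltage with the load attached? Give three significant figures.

V ≈ 2.65 V

The wiper splits the pot into (1−α)R = 2929 Ω above and αR = 971.1 Ω below.
Lower section ‖ load = 788.4 Ω.
V_wiper = 12.5 × 788.4/(2929 + 788.4) = 2.65 V.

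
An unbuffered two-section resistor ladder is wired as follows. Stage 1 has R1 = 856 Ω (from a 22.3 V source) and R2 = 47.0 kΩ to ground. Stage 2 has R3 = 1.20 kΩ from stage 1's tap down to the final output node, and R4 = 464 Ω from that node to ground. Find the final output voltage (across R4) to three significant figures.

V_out ≈ 4.06 V

Stage 2 presents R3+R4 = 1664 Ω as a load on stage 1's tap.
Stage 1's lower leg becomes R2‖(R3+R4) = 1607 Ω, so V_mid = 22.3 × 1607/2463 = 14.55 V.
Stage 2 is itself unloaded: V_out = V_mid × R4/(R3+R4) = 14.55 × 464/1664 = 4.06 V.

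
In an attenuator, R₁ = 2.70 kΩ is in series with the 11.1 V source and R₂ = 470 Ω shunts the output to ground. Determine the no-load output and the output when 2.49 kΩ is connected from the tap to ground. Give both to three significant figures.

Open-circuit: V = 11.1 × 470/(2700 + 470) = 1.65 V.
With the load, R₂ becomes R₂‖R_L = 395.4 Ω, so V = 11.1 × 395.4/3095 = 1.42 V.

Unloaded: 1.65 V; loaded: 1.42 V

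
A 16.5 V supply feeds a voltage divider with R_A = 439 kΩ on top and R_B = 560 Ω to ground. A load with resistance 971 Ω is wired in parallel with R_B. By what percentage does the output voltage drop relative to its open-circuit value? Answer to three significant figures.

36.5 %

The divider's output (Thévenin) resistance is R_A‖R_B = 559.3 Ω.
Fractional drop under load = R_th/(R_th + R_L) = 559.3 / (559.3 + 971) = 0.3655.
So the output falls by 36.5 %.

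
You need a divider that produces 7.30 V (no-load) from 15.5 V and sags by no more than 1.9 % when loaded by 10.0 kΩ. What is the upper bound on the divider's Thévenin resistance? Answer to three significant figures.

Loading drop = R_th/(R_th + R_L) ≤ 0.0190, so R_th ≤ R_L · ε/(1−ε) = 10.0 kΩ × 0.0190/0.9810 = 194 Ω.

R_th ≤ 194 Ω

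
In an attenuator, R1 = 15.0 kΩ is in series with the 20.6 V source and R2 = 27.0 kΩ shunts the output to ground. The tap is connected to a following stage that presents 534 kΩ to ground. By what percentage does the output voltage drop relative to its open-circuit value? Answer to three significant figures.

1.77 %

The divider's output (Thévenin) resistance is R1‖R2 = 9.643 kΩ.
Fractional drop under load = R_th/(R_th + R_L) = 9.643 / (9.643 + 534) = 0.01774.
So the output falls by 1.77 %.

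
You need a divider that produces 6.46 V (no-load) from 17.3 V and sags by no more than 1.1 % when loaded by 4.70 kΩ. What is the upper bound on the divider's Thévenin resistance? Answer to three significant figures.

Loading drop = R_th/(R_th + R_L) ≤ 0.0110, so R_th ≤ R_L · ε/(1−ε) = 4.70 kΩ × 0.0110/0.9890 = 52.3 Ω.
(Any R1, R2 with R2/(R1+R2) = 0.373 and R1‖R2 ≤ 52.3 Ω will meet the spec.)

R_th ≤ 52.3 Ω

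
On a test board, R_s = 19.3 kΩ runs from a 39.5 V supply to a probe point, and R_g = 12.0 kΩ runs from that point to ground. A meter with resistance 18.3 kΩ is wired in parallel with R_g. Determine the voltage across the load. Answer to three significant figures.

The load sits in parallel with R_g: R_g‖R_L = (12.0 × 18.3) / (12.0 + 18.3) = 7.248 kΩ.
V_out = 39.5 × 7.248 / (19.3 + 7.248) = 39.5 × 7.248/26.55 = 10.8 V.
(Unloaded it would have been 15.1 V.)

V_out ≈ 10.8 V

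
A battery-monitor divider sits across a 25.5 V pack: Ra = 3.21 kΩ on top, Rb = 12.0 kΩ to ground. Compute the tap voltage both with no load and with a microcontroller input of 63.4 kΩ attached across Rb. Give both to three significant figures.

Open-circuit: V = 25.5 × 12.0/(3.21 + 12.0) = 20.1 V.
With the load, Rb becomes Rb‖R_L = 10.09 kΩ, so V = 25.5 × 10.09/13.30 = 19.3 V.

Unloaded: 20.1 V; loaded: 19.3 V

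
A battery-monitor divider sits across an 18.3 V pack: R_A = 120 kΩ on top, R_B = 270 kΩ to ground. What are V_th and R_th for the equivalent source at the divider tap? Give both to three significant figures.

V_th = 12.7 V, R_th = 83.1 kΩ

V_th is the open-circuit tap voltage: 18.3 × 270/(120 + 270) = 12.7 V.
With the supply zeroed, R_A and R_B appear in parallel from the tap: R_th = R_A‖R_B = (120 × 270)/390.0 = 83.1 kΩ.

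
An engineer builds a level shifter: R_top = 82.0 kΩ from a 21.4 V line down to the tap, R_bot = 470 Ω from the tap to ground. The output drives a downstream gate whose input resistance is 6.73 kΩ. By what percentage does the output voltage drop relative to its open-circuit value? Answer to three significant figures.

6.49 %

The divider's output (Thévenin) resistance is R_top‖R_bot = 467.3 Ω.
Fractional drop under load = R_th/(R_th + R_L) = 467.3 / (467.3 + 6730) = 0.06493.
So the output falls by 6.49 %.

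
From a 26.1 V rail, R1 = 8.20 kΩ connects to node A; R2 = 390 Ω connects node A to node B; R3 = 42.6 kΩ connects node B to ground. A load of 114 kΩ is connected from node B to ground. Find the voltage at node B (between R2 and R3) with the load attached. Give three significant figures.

At node B, R3 is in parallel with the load: R3‖R_L = 31010 Ω.
Below node A the resistance is R2 + (R3‖R_L) = 31400 Ω, so V_A = 26.1 × 31400/39600 = 20.70 V.
Then V_B = V_A × (R3‖R_L)/(R2 + R3‖R_L) = 20.70 × 31010/31400 = 20.4 V.

V ≈ 20.4 V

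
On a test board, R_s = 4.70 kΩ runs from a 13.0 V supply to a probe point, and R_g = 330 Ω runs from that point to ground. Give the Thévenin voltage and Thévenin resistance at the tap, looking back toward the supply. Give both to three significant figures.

V_th = 0.853 V, R_th = 308 Ω

V_th is the open-circuit tap voltage: 13.0 × 330/(4700 + 330) = 0.853 V.
With the supply zeroed, R_s and R_g appear in parallel from the tap: R_th = R_s‖R_g = (4700 × 330)/5030 = 308 Ω.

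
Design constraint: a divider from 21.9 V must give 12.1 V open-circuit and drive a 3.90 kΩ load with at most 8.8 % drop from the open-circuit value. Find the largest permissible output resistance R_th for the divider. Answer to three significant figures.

Loading drop = R_th/(R_th + R_L) ≤ 0.0880, so R_th ≤ R_L · ε/(1−ε) = 3.90 kΩ × 0.0880/0.9120 = 376 Ω.
(Any R1, R2 with R2/(R1+R2) = 0.553 and R1‖R2 ≤ 376 Ω will meet the spec.)

R_th ≤ 376 Ω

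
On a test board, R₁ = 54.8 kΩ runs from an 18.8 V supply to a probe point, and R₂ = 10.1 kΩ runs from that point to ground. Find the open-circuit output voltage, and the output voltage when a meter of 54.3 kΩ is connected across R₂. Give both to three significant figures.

Unloaded: 2.93 V; loaded: 2.53 V

Open-circuit: V = 18.8 × 10.1/(54.8 + 10.1) = 2.93 V.
With the load, R₂ becomes R₂‖R_L = 8.516 kΩ, so V = 18.8 × 8.516/63.32 = 2.53 V.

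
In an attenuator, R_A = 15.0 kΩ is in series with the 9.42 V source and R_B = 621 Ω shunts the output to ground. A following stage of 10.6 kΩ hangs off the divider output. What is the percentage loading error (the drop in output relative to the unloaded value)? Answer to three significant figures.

The divider's output (Thévenin) resistance is R_A‖R_B = 596.3 Ω.
Fractional drop under load = R_th/(R_th + R_L) = 596.3 / (596.3 + 10600) = 0.05326.
So the output falls by 5.33 %.

5.33 %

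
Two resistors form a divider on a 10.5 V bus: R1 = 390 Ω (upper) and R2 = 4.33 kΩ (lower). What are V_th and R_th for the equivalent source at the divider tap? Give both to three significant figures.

V_th = 9.63 V, R_th = 358 Ω

V_th is the open-circuit tap voltage: 10.5 × 4330/(390 + 4330) = 9.63 V.
With the supply zeroed, R1 and R2 appear in parallel from the tap: R_th = R1‖R2 = (390 × 4330)/4720 = 358 Ω.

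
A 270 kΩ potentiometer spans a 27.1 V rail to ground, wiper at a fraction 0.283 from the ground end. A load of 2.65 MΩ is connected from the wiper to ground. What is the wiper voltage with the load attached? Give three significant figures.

The wiper splits the pot into (1−α)R = 193.6 kΩ above and αR = 76.41 kΩ below.
Lower section ‖ load = 74.27 kΩ.
V_wiper = 27.1 × 74.27/(193.6 + 74.27) = 7.51 V.

V ≈ 7.51 V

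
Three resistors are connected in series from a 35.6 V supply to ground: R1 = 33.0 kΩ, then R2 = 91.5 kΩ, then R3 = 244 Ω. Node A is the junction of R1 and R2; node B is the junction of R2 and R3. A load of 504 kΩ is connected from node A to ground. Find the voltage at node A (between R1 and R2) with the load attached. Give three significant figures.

V ≈ 25.0 V

Below node A the series string R2+R3 = 91740 Ω sits in parallel with the 504000 Ω load: 77620 Ω.
V_A = 35.6 × 77620/(33000 + 77620) = 25.0 V.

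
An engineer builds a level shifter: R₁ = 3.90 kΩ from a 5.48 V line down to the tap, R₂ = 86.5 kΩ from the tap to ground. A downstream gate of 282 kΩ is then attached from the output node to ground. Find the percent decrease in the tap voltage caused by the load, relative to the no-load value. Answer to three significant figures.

The divider's output (Thévenin) resistance is R₁‖R₂ = 3.732 kΩ.
Fractional drop under load = R_th/(R_th + R_L) = 3.732 / (3.732 + 282) = 0.01306.
So the output falls by 1.31 %.

1.31 %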